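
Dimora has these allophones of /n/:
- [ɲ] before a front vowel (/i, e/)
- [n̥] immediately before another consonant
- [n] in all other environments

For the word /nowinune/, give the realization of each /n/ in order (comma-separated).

[n], [n], [ɲ]

Occurrence 1 (position 1): no conditioning environment matches → elsewhere allophone [n].
Occurrence 2 (position 5): no conditioning environment matches → elsewhere allophone [n].
Occurrence 3 (position 7): before a front vowel (/i, e/) → [ɲ].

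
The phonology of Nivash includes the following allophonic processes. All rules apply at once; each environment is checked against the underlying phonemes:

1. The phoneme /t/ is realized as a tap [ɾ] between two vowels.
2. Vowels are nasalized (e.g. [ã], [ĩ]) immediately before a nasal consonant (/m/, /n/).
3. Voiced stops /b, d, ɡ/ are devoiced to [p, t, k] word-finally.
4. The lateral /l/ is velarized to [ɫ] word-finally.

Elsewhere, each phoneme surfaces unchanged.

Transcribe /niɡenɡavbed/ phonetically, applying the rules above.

[niɡẽnɡavbet]

/n/ (word-initial): no rule targets it → [n].
/i/ — between /n/ and /ɡ/; rule 2 does not apply here → [i].
/ɡ/ — between /i/ and /e/; rule 3 does not apply here → [ɡ].
/e/ meets the environment for rule 2 (before a nasal consonant) → [ẽ].
/n/ stays [n].
/ɡ/ (between /n/ and /a/) fails the environment for rule 3, so it stays [ɡ].
/a/ — between /ɡ/ and /v/; rule 2 does not apply here → [a].
/v/ (between /a/ and /b/) is unaffected → [v].
/b/ (between /v/ and /e/): rule 3 targets it, but not word-finally → unchanged [b].
/e/ (between /b/ and /d/) is in the target of rule 2 but the environment (before a nasal consonant) is not met → [e].
/d/ — word-final, word-finally — surfaces as [t] (rule 3).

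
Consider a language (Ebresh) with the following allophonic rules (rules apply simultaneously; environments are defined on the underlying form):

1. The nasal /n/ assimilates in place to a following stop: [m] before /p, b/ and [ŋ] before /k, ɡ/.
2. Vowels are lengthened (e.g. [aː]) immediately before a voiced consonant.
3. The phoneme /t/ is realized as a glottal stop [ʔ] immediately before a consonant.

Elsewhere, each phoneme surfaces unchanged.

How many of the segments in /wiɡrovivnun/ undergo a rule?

4

Segments that undergo a rule: /i/ → [iː] (rule 2); /o/ → [oː] (rule 2); /i/ → [iː] (rule 2); /u/ → [uː] (rule 2).
All other segments surface unchanged.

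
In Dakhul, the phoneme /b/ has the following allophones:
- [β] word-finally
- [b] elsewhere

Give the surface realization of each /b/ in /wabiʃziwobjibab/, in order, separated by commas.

Occurrence 1 (position 3): no conditioning environment matches → elsewhere allophone [b].
Occurrence 2 (position 10): no conditioning environment matches → elsewhere allophone [b].
Occurrence 3 (position 13): no conditioning environment matches → elsewhere allophone [b].
Occurrence 4 (position 15): word-finally → [β].

[b], [b], [b], [β]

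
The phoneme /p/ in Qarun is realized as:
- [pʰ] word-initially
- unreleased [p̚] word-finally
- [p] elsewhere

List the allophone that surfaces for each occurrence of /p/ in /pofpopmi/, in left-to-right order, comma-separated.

Occurrence 1 (position 1): word-initially → [pʰ].
Occurrence 2 (position 4): no conditioning environment matches → elsewhere allophone [p].
Occurrence 3 (position 6): no conditioning environment matches → elsewhere allophone [p].

[pʰ], [p], [p]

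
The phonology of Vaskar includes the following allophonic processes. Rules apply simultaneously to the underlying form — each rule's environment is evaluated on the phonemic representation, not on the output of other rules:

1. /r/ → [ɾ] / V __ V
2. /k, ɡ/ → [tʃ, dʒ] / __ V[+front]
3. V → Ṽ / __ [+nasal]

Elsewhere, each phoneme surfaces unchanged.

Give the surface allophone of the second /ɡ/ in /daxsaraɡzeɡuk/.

/ɡ/ (between /e/ and /u/): rule 2 targets it, but not before a front vowel → unchanged [ɡ].

[ɡ]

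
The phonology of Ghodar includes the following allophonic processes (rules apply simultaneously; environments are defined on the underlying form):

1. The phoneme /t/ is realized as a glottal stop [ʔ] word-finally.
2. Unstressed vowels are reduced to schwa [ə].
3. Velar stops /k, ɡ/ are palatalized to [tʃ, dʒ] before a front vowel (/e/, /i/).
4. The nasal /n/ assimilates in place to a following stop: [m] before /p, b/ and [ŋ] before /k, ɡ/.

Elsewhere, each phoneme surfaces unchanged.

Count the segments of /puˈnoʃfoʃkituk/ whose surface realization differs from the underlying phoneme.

5

Segments that undergo a rule: /u/ → [ə] (rule 2); /o/ → [ə] (rule 2); /k/ → [tʃ] (rule 3); /i/ → [ə] (rule 2); /u/ → [ə] (rule 2).
All other segments surface unchanged.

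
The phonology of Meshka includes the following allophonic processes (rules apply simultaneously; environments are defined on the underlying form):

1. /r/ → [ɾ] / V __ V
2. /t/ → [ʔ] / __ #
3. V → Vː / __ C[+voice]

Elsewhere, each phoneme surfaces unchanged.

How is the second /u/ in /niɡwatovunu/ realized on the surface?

[u]

/u/ (word-final): rule 3 targets it, but not before a voiced consonant → unchanged [u].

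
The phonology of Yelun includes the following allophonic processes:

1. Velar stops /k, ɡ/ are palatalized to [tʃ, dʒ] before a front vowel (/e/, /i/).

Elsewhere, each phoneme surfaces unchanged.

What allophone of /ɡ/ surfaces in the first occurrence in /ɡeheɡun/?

[dʒ]

/ɡ/ (word-initial): before a front vowel, so rule 1 applies → [dʒ].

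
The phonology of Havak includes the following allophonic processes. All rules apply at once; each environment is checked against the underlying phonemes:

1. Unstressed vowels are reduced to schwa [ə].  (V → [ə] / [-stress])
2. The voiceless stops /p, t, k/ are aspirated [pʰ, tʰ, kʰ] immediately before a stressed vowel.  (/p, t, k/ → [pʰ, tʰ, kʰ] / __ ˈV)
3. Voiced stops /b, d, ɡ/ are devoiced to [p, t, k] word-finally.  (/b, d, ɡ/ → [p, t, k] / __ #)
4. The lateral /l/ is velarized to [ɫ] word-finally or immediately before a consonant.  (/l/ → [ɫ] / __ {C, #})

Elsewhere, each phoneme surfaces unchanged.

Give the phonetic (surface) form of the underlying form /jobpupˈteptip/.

/j/ stays [j].
/o/ (between /j/ and /b/): in an unstressed syllable, so rule 1 applies → [ə].
/b/ — between /o/ and /p/; rule 3 does not apply here → [b].
/p/ (between /b/ and /u/) is in the target of rule 2 but the environment (immediately before a stressed vowel) is not met → [p].
/u/ meets the environment for rule 1 (in an unstressed syllable) → [ə].
/p/ (between /u/ and /t/) fails the environment for rule 2, so it stays [p].
/t/ (between /p/ and /e/): immediately before a stressed vowel, so rule 2 applies → [tʰ].
/e/ (between /t/ and /p/): rule 1 targets it, but not in an unstressed syllable → unchanged [e].
/p/ (between /e/ and /t/) is in the target of rule 2 but the environment (immediately before a stressed vowel) is not met → [p].
/t/ (between /p/ and /i/) fails the environment for rule 2, so it stays [t].
/i/ (between /t/ and /p/) occurs in an unstressed syllable → [ə] by rule 1.
/p/ — word-final; rule 2 does not apply here → [p].

[jəbpəpˈtʰeptəp]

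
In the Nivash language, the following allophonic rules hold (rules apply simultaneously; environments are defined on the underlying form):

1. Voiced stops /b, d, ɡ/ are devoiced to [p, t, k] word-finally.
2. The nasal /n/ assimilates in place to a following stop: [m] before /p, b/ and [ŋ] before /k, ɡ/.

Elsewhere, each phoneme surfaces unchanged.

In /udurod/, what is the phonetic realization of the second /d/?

/d/ (word-final) occurs word-finally → [t] by rule 1.

[t]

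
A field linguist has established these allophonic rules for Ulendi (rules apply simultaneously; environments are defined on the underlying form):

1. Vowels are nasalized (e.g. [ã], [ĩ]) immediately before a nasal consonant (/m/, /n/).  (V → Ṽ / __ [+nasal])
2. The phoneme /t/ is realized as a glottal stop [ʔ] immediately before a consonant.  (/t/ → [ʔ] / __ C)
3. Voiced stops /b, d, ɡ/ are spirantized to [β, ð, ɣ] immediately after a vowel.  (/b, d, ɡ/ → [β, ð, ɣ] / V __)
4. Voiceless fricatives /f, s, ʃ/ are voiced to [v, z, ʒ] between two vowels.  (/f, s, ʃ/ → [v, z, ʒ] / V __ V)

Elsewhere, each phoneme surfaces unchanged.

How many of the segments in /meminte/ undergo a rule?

2

Segments that undergo a rule: /e/ → [ẽ] (rule 1); /i/ → [ĩ] (rule 1).
All other segments surface unchanged.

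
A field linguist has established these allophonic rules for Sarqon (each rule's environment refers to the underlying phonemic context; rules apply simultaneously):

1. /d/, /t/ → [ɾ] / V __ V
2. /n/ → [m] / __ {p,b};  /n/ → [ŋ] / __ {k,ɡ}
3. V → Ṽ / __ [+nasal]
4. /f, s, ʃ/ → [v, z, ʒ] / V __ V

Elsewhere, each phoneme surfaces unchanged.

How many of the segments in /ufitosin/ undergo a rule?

4

Segments that undergo a rule: /f/ → [v] (rule 4); /t/ → [ɾ] (rule 1); /s/ → [z] (rule 4); /i/ → [ĩ] (rule 3).
All other segments surface unchanged.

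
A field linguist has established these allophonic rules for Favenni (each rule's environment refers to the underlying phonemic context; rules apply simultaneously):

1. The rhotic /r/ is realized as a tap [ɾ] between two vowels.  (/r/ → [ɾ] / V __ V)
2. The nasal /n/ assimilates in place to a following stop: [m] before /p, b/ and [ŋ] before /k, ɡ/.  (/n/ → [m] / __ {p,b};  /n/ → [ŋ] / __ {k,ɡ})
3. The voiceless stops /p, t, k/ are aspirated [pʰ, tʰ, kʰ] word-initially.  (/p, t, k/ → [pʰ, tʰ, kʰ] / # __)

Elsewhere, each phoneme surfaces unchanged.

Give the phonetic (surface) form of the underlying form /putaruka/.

[pʰutaɾuka]

Rule 3 applies to /p/ (word-initial: word-initially) → [pʰ].
/t/ (between /u/ and /a/) is in the target of rule 3 but the environment (word-initially) is not met → [t].
/r/ meets the environment for rule 1 (between two vowels) → [ɾ].
/k/ (between /u/ and /a/) is in the target of rule 3 but the environment (word-initially) is not met → [k].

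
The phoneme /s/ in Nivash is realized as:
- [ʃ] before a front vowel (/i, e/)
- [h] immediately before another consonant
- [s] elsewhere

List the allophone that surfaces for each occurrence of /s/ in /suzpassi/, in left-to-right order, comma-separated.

Occurrence 1 (position 1): no conditioning environment matches → elsewhere allophone [s].
Occurrence 2 (position 6): immediately before another consonant → [h].
Occurrence 3 (position 7): before a front vowel (/i, e/) → [ʃ].

[s], [h], [ʃ]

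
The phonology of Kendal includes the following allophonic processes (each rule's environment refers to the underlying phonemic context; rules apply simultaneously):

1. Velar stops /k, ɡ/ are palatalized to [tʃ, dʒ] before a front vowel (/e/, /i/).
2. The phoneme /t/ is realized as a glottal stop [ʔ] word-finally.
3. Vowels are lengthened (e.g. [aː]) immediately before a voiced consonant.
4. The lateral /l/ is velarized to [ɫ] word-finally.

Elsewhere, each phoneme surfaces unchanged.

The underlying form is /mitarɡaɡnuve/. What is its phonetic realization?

/i/ (between /m/ and /t/): rule 3 targets it, but not before a voiced consonant → unchanged [i].
/t/ (between /i/ and /a/) fails the environment for rule 2, so it stays [t].
/a/ (between /t/ and /r/): before a voiced consonant, so rule 3 applies → [aː].
/ɡ/ — between /r/ and /a/; rule 1 does not apply here → [ɡ].
/a/ — between /ɡ/ and /ɡ/, before a voiced consonant — surfaces as [aː] (rule 3).
/ɡ/ (between /a/ and /n/) fails the environment for rule 1, so it stays [ɡ].
/u/ (between /n/ and /v/) occurs before a voiced consonant → [uː] by rule 3.
/e/ (word-final): rule 3 targets it, but not before a voiced consonant → unchanged [e].

[mitaːrɡaːɡnuːve]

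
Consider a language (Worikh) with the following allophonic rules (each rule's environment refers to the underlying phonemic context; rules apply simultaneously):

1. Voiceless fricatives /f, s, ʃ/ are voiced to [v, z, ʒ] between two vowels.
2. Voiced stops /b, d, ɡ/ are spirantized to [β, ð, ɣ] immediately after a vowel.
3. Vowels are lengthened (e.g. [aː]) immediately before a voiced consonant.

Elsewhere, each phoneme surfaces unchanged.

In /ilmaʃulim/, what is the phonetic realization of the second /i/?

Rule 3 applies to /i/ (between /l/ and /m/: before a voiced consonant) → [iː].

[iː]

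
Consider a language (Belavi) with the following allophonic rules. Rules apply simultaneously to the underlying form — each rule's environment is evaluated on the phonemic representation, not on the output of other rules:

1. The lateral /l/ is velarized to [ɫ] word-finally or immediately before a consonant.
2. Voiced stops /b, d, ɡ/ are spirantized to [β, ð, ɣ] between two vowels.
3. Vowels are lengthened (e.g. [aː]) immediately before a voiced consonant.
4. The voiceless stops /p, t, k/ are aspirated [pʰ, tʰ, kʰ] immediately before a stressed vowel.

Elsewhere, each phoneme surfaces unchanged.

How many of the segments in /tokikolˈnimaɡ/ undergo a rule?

4

Segments that undergo a rule: /o/ → [oː] (rule 3); /l/ → [ɫ] (rule 1); /i/ → [iː] (rule 3); /a/ → [aː] (rule 3).
All other segments surface unchanged.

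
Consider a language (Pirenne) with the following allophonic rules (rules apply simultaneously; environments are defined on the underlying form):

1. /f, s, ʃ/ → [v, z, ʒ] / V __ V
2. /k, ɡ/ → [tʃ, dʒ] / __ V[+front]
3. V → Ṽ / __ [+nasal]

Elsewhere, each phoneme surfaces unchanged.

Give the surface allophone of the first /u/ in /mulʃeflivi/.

[u]

/u/ (between /m/ and /l/) fails the environment for rule 3, so it stays [u].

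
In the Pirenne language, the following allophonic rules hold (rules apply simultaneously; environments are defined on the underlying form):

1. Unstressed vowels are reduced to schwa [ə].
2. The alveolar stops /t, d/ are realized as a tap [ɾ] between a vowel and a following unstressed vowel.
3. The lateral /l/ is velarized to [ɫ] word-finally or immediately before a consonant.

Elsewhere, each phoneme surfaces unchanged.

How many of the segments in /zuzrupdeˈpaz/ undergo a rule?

3

Segments that undergo a rule: /u/ → [ə] (rule 1); /u/ → [ə] (rule 1); /e/ → [ə] (rule 1).
All other segments surface unchanged.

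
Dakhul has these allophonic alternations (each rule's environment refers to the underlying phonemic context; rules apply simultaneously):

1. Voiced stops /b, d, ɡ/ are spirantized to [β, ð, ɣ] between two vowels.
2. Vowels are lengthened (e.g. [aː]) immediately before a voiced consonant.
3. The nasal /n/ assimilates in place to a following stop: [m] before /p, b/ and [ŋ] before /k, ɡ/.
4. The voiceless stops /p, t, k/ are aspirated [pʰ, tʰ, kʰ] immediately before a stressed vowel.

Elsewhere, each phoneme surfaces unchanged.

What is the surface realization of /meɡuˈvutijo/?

[meːɣuːˈvutiːjo]

/e/ meets the environment for rule 2 (before a voiced consonant) → [eː].
/ɡ/ — between /e/ and /u/, between two vowels — surfaces as [ɣ] (rule 1).
Rule 2 applies to /u/ (between /ɡ/ and /v/: before a voiced consonant) → [uː].
/u/ (between /v/ and /t/): rule 2 targets it, but not before a voiced consonant → unchanged [u].
/t/ (between /u/ and /i/) fails the environment for rule 4, so it stays [t].
/i/ — between /t/ and /j/, before a voiced consonant — surfaces as [iː] (rule 2).
/o/ — word-final; rule 2 does not apply here → [o].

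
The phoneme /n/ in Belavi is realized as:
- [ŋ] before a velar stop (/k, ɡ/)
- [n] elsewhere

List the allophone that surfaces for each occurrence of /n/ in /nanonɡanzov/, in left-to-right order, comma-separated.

Occurrence 1 (position 1): no conditioning environment matches → elsewhere allophone [n].
Occurrence 2 (position 3): no conditioning environment matches → elsewhere allophone [n].
Occurrence 3 (position 5): before a velar stop → [ŋ].
Occurrence 4 (position 8): no conditioning environment matches → elsewhere allophone [n].

[n], [n], [ŋ], [n]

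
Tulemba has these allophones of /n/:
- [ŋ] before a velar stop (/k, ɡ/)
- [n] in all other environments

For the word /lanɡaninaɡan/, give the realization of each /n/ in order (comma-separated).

[ŋ], [n], [n], [n]

Occurrence 1 (position 3): before a velar stop → [ŋ].
Occurrence 2 (position 6): no conditioning environment matches → elsewhere allophone [n].
Occurrence 3 (position 8): no conditioning environment matches → elsewhere allophone [n].
Occurrence 4 (position 12): no conditioning environment matches → elsewhere allophone [n].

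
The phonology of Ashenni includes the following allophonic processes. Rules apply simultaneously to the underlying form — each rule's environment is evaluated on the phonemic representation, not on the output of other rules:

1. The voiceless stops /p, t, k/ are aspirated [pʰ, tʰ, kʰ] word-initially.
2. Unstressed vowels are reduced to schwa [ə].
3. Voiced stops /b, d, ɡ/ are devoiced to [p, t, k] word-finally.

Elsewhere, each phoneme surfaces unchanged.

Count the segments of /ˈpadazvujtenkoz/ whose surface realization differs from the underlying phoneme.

Segments that undergo a rule: /p/ → [pʰ] (rule 1); /a/ → [ə] (rule 2); /u/ → [ə] (rule 2); /e/ → [ə] (rule 2); /o/ → [ə] (rule 2).
All other segments surface unchanged.

5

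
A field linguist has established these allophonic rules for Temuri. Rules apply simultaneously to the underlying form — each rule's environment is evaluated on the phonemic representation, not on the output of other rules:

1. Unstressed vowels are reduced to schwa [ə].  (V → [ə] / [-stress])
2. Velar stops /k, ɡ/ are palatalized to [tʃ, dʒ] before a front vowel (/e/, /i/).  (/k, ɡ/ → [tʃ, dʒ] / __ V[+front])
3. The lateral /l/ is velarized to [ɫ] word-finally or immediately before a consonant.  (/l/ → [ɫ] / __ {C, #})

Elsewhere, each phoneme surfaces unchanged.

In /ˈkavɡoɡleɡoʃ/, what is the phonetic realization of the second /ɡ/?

[ɡ]

/ɡ/ (between /o/ and /l/): rule 2 targets it, but not before a front vowel → unchanged [ɡ].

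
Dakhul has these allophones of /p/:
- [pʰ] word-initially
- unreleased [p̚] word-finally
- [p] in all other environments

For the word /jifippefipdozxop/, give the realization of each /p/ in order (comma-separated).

Occurrence 1 (position 5): no conditioning environment matches → elsewhere allophone [p].
Occurrence 2 (position 6): no conditioning environment matches → elsewhere allophone [p].
Occurrence 3 (position 10): no conditioning environment matches → elsewhere allophone [p].
Occurrence 4 (position 16): word-finally → [p̚].

[p], [p], [p], [p̚]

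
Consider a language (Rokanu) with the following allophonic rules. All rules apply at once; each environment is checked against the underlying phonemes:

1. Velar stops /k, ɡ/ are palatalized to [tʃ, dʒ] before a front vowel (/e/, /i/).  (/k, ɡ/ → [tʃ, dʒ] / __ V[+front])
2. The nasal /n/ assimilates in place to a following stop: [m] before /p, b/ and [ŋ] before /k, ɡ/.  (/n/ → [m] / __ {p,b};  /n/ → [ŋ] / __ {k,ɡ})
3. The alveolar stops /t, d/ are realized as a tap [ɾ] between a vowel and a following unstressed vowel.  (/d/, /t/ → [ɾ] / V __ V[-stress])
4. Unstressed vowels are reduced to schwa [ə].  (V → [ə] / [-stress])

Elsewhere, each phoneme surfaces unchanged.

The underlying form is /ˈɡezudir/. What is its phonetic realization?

[ˈdʒezəɾər]

/ɡ/ (word-initial): before a front vowel, so rule 1 applies → [dʒ].
/e/ (between /ɡ/ and /z/) is in the target of rule 4 but the environment (in an unstressed syllable) is not met → [e].
/u/ (between /z/ and /d/): in an unstressed syllable, so rule 4 applies → [ə].
Rule 3 applies to /d/ (between /u/ and /i/: between a vowel and a following unstressed vowel) → [ɾ].
/i/ (between /d/ and /r/) occurs in an unstressed syllable → [ə] by rule 4.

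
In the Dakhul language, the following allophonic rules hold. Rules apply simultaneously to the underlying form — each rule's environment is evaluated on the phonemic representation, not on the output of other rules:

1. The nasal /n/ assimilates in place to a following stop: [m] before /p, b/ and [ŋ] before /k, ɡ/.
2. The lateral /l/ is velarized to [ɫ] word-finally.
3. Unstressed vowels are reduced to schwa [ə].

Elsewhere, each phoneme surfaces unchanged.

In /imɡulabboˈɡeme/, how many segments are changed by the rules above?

Segments that undergo a rule: /i/ → [ə] (rule 3); /u/ → [ə] (rule 3); /a/ → [ə] (rule 3); /o/ → [ə] (rule 3); /e/ → [ə] (rule 3).
All other segments surface unchanged.

5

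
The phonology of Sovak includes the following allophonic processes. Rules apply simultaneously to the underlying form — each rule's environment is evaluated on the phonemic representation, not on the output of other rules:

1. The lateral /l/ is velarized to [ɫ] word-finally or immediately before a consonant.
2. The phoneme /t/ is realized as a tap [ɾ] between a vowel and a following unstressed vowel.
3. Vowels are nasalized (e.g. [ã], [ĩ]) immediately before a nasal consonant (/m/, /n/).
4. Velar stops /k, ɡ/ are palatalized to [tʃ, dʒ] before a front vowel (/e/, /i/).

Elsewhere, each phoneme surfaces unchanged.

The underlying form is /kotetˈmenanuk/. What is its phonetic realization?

[koɾetˈmẽnãnuk]

/k/ (word-initial) is in the target of rule 4 but the environment (before a front vowel) is not met → [k].
/o/ (between /k/ and /t/): rule 3 targets it, but not before a nasal consonant → unchanged [o].
/t/ — between /o/ and /e/, between a vowel and a following unstressed vowel — surfaces as [ɾ] (rule 2).
/e/ (between /t/ and /t/) is in the target of rule 3 but the environment (before a nasal consonant) is not met → [e].
/t/ (between /e/ and /m/) is in the target of rule 2 but the environment (between a vowel and a following unstressed vowel) is not met → [t].
/m/ — not in any rule's target class → [m].
/e/ — between /m/ and /n/, before a nasal consonant — surfaces as [ẽ] (rule 3).
/n/ stays [n].
/a/ — between /n/ and /n/, before a nasal consonant — surfaces as [ã] (rule 3).
/n/ (between /a/ and /u/) is unaffected → [n].
/u/ (between /n/ and /k/) is in the target of rule 3 but the environment (before a nasal consonant) is not met → [u].
/k/ — word-final; rule 4 does not apply here → [k].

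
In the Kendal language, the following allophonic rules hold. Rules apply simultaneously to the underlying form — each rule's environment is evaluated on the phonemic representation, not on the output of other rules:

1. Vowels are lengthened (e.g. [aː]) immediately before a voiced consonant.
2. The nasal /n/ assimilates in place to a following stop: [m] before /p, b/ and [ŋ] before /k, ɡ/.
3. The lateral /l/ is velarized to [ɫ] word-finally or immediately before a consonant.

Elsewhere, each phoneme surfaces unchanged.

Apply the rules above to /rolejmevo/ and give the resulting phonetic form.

/r/ (word-initial): no rule targets it → [r].
/o/ meets the environment for rule 1 (before a voiced consonant) → [oː].
/l/ (between /o/ and /e/) fails the environment for rule 3, so it stays [l].
Rule 1 applies to /e/ (between /l/ and /j/: before a voiced consonant) → [eː].
/j/ — not in any rule's target class → [j].
/m/ stays [m].
Rule 1 applies to /e/ (between /m/ and /v/: before a voiced consonant) → [eː].
/v/ stays [v].
/o/ (word-final) is in the target of rule 1 but the environment (before a voiced consonant) is not met → [o].

[roːleːjmeːvo]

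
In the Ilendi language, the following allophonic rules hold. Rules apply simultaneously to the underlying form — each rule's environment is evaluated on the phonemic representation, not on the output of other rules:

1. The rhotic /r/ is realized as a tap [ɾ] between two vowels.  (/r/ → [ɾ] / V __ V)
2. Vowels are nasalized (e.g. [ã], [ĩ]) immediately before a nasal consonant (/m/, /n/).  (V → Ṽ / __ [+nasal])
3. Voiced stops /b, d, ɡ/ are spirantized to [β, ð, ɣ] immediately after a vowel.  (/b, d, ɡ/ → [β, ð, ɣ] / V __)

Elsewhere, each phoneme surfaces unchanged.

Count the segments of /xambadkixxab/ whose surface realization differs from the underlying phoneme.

3

Segments that undergo a rule: /a/ → [ã] (rule 2); /d/ → [ð] (rule 3); /b/ → [β] (rule 3).
All other segments surface unchanged.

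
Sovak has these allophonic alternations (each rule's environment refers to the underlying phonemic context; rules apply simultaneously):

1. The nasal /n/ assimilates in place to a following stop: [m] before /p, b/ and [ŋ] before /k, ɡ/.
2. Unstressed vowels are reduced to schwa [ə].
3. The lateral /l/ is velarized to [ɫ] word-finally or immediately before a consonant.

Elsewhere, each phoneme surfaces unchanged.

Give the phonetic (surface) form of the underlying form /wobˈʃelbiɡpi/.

[wəbˈʃeɫbəɡpə]

/w/ stays [w].
/o/ (between /w/ and /b/) occurs in an unstressed syllable → [ə] by rule 2.
/b/ — not in any rule's target class → [b].
/ʃ/ stays [ʃ].
/e/ (between /ʃ/ and /l/) fails the environment for rule 2, so it stays [e].
/l/ (between /e/ and /b/) occurs word-finally or immediately before a consonant → [ɫ] by rule 3.
/b/ stays [b].
/i/ (between /b/ and /ɡ/): in an unstressed syllable, so rule 2 applies → [ə].
/ɡ/ (between /i/ and /p/): no rule targets it → [ɡ].
/p/ (between /ɡ/ and /i/): no rule targets it → [p].
Rule 2 applies to /i/ (word-final: in an unstressed syllable) → [ə].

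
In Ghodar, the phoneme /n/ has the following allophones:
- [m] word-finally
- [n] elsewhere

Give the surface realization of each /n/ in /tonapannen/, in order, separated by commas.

Occurrence 1 (position 3): no conditioning environment matches → elsewhere allophone [n].
Occurrence 2 (position 7): no conditioning environment matches → elsewhere allophone [n].
Occurrence 3 (position 8): no conditioning environment matches → elsewhere allophone [n].
Occurrence 4 (position 10): word-finally → [m].

[n], [n], [n], [m]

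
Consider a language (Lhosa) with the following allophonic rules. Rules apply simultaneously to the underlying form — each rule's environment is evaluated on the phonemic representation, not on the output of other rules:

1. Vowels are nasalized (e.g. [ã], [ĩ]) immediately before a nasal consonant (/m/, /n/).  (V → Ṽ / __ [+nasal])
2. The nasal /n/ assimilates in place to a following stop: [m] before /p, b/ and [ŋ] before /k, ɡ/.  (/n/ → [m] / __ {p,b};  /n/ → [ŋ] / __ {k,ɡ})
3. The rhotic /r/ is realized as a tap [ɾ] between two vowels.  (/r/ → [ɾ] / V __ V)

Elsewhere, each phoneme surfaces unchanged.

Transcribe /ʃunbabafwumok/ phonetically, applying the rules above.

/ʃ/ — not in any rule's target class → [ʃ].
/u/ — between /ʃ/ and /n/, before a nasal consonant — surfaces as [ũ] (rule 1).
/n/ meets the environment for rule 2 (before a labial or velar stop) → [m].
/b/ — not in any rule's target class → [b].
/a/ (between /b/ and /b/): rule 1 targets it, but not before a nasal consonant → unchanged [a].
/b/ (between /a/ and /a/) is unaffected → [b].
/a/ (between /b/ and /f/) is in the target of rule 1 but the environment (before a nasal consonant) is not met → [a].
/f/ stays [f].
/w/ stays [w].
/u/ (between /w/ and /m/) occurs before a nasal consonant → [ũ] by rule 1.
/m/ stays [m].
/o/ (between /m/ and /k/): rule 1 targets it, but not before a nasal consonant → unchanged [o].
/k/ (word-final): no rule targets it → [k].

[ʃũmbabafwũmok]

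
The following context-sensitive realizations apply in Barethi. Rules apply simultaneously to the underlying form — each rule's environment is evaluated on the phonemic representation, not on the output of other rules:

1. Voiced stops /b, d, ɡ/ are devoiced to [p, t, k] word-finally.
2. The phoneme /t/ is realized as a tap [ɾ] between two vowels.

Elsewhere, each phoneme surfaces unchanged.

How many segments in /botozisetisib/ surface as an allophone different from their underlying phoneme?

Segments that undergo a rule: /t/ → [ɾ] (rule 2); /t/ → [ɾ] (rule 2); /b/ → [p] (rule 1).
All other segments surface unchanged.

3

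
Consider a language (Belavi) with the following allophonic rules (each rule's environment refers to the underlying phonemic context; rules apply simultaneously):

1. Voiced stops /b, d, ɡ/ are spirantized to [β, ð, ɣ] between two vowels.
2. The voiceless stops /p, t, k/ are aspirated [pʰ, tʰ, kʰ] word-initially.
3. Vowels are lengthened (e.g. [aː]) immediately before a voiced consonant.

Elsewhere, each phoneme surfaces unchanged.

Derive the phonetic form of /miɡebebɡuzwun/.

[miːɣeːβeːbɡuːzwuːn]

/m/ (word-initial): no rule targets it → [m].
/i/ (between /m/ and /ɡ/): before a voiced consonant, so rule 3 applies → [iː].
/ɡ/ — between /i/ and /e/, between two vowels — surfaces as [ɣ] (rule 1).
/e/ meets the environment for rule 3 (before a voiced consonant) → [eː].
/b/ (between /e/ and /e/) occurs between two vowels → [β] by rule 1.
/e/ meets the environment for rule 3 (before a voiced consonant) → [eː].
/b/ (between /e/ and /ɡ/) is in the target of rule 1 but the environment (between two vowels) is not met → [b].
/ɡ/ (between /b/ and /u/) is in the target of rule 1 but the environment (between two vowels) is not met → [ɡ].
/u/ — between /ɡ/ and /z/, before a voiced consonant — surfaces as [uː] (rule 3).
/z/ stays [z].
/w/ — not in any rule's target class → [w].
Rule 3 applies to /u/ (between /w/ and /n/: before a voiced consonant) → [uː].
/n/ (word-final): no rule targets it → [n].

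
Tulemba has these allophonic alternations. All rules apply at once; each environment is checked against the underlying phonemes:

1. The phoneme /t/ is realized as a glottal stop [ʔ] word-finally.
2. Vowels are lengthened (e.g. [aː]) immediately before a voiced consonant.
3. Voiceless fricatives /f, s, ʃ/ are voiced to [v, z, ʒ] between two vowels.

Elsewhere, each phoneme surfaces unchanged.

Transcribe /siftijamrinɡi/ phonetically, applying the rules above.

[siftiːjaːmriːnɡi]

/s/ — word-initial; rule 3 does not apply here → [s].
/i/ (between /s/ and /f/) fails the environment for rule 2, so it stays [i].
/f/ (between /i/ and /t/): rule 3 targets it, but not between two vowels → unchanged [f].
/t/ (between /f/ and /i/) fails the environment for rule 1, so it stays [t].
/i/ meets the environment for rule 2 (before a voiced consonant) → [iː].
/j/ — not in any rule's target class → [j].
/a/ — between /j/ and /m/, before a voiced consonant — surfaces as [aː] (rule 2).
/m/ — not in any rule's target class → [m].
/r/ (between /m/ and /i/) is unaffected → [r].
/i/ (between /r/ and /n/) occurs before a voiced consonant → [iː] by rule 2.
/n/ (between /i/ and /ɡ/) is unaffected → [n].
/ɡ/ (between /n/ and /i/): no rule targets it → [ɡ].
/i/ — word-final; rule 2 does not apply here → [i].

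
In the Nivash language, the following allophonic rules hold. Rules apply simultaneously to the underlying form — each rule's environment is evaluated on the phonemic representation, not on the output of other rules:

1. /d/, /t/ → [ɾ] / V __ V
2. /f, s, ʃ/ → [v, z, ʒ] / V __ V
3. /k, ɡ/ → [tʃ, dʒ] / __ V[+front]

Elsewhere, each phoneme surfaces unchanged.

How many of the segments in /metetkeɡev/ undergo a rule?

3

Segments that undergo a rule: /t/ → [ɾ] (rule 1); /k/ → [tʃ] (rule 3); /ɡ/ → [dʒ] (rule 3).
All other segments surface unchanged.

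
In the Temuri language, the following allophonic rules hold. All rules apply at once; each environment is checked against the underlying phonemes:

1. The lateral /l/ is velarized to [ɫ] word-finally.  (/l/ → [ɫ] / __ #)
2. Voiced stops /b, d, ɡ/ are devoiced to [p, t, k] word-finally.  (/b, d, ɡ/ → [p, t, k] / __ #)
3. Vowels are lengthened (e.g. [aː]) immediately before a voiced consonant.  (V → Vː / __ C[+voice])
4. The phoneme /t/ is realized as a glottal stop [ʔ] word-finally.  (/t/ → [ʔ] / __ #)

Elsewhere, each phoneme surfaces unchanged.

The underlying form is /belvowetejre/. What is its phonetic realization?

/b/ (word-initial) is in the target of rule 2 but the environment (word-finally) is not met → [b].
Rule 3 applies to /e/ (between /b/ and /l/: before a voiced consonant) → [eː].
/l/ (between /e/ and /v/) is in the target of rule 1 but the environment (word-finally) is not met → [l].
/o/ — between /v/ and /w/, before a voiced consonant — surfaces as [oː] (rule 3).
/e/ — between /w/ and /t/; rule 3 does not apply here → [e].
/t/ (between /e/ and /e/): rule 4 targets it, but not word-finally → unchanged [t].
/e/ (between /t/ and /j/) occurs before a voiced consonant → [eː] by rule 3.
/e/ — word-final; rule 3 does not apply here → [e].

[beːlvoːweteːjre]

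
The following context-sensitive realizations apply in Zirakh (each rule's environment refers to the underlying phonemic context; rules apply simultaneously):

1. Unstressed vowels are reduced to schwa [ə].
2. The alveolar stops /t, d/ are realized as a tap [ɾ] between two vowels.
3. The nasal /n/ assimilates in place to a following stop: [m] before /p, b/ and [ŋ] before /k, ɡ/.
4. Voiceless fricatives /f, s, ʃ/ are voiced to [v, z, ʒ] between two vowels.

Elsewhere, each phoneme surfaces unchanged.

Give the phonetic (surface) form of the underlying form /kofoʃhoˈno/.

[kəvəʃhəˈno]

/k/ stays [k].
/o/ (between /k/ and /f/): in an unstressed syllable, so rule 1 applies → [ə].
Rule 4 applies to /f/ (between /o/ and /o/: between two vowels) → [v].
/o/ (between /f/ and /ʃ/): in an unstressed syllable, so rule 1 applies → [ə].
/ʃ/ — between /o/ and /h/; rule 4 does not apply here → [ʃ].
/h/ stays [h].
/o/ (between /h/ and /n/): in an unstressed syllable, so rule 1 applies → [ə].
/n/ (between /o/ and /o/): rule 3 targets it, but not before a labial or velar stop → unchanged [n].
/o/ (word-final): rule 1 targets it, but not in an unstressed syllable → unchanged [o].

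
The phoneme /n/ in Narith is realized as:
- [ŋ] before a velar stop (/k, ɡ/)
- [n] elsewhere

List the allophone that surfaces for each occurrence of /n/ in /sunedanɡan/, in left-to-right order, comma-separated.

[n], [ŋ], [n]

Occurrence 1 (position 3): no conditioning environment matches → elsewhere allophone [n].
Occurrence 2 (position 7): before a velar stop → [ŋ].
Occurrence 3 (position 10): no conditioning environment matches → elsewhere allophone [n].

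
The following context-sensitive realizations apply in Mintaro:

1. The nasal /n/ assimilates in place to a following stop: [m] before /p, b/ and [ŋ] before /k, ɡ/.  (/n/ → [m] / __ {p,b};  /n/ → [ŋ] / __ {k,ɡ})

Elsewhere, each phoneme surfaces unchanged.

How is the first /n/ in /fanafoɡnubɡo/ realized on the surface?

/n/ (between /a/ and /a/): rule 1 targets it, but not before a labial or velar stop → unchanged [n].

[n]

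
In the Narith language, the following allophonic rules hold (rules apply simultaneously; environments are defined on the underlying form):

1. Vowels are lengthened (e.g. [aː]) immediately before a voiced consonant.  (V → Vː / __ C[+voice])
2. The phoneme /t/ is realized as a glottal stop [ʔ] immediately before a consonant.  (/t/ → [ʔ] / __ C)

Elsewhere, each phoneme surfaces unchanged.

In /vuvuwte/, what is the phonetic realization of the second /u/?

[uː]

/u/ meets the environment for rule 1 (before a voiced consonant) → [uː].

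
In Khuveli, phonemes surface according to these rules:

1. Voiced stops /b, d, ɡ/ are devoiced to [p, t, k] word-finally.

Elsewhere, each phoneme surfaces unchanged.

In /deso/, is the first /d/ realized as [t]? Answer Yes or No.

/d/ (word-initial) fails the environment for rule 1, so it stays [d].
The actual realization is [d], not [t].

No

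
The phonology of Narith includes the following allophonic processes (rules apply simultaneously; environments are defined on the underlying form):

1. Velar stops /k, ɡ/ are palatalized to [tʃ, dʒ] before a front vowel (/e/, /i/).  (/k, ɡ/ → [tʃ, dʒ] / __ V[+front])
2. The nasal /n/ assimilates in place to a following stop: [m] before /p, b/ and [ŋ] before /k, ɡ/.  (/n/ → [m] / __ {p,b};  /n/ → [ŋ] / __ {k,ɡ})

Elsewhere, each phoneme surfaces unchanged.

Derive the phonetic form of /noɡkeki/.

/n/ (word-initial): rule 2 targets it, but not before a labial or velar stop → unchanged [n].
/o/ — not in any rule's target class → [o].
/ɡ/ (between /o/ and /k/) fails the environment for rule 1, so it stays [ɡ].
Rule 1 applies to /k/ (between /ɡ/ and /e/: before a front vowel) → [tʃ].
/e/ (between /k/ and /k/): no rule targets it → [e].
/k/ (between /e/ and /i/) occurs before a front vowel → [tʃ] by rule 1.
/i/ stays [i].

[noɡtʃetʃi]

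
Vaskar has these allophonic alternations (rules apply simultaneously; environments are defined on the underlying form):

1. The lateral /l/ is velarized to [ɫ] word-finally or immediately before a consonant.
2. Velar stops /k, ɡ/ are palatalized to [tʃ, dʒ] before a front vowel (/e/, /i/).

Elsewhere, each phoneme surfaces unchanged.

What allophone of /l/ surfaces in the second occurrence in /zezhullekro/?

/l/ (between /l/ and /e/) fails the environment for rule 1, so it stays [l].

[l]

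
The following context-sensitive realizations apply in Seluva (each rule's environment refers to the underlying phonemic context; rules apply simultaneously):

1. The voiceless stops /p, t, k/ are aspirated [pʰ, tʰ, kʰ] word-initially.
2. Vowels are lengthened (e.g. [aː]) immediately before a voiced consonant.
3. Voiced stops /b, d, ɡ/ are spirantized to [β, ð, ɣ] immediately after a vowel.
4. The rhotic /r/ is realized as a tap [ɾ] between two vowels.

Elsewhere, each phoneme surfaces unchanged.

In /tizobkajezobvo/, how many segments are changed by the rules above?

8

Segments that undergo a rule: /t/ → [tʰ] (rule 1); /i/ → [iː] (rule 2); /o/ → [oː] (rule 2); /b/ → [β] (rule 3); /a/ → [aː] (rule 2); /e/ → [eː] (rule 2); /o/ → [oː] (rule 2); /b/ → [β] (rule 3).
All other segments surface unchanged.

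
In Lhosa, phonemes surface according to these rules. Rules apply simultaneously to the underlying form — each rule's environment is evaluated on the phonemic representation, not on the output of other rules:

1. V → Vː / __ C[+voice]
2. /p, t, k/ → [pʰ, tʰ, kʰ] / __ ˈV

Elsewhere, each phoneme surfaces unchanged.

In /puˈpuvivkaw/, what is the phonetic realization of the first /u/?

/u/ (between /p/ and /p/) is in the target of rule 1 but the environment (before a voiced consonant) is not met → [u].

[u]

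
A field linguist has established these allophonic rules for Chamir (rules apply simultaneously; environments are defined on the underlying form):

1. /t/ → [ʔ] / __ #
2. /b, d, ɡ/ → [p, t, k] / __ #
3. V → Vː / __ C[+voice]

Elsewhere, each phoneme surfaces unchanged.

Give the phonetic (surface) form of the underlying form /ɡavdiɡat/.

[ɡaːvdiːɡaʔ]

/ɡ/ (word-initial) fails the environment for rule 2, so it stays [ɡ].
/a/ (between /ɡ/ and /v/): before a voiced consonant, so rule 3 applies → [aː].
/v/ — not in any rule's target class → [v].
/d/ — between /v/ and /i/; rule 2 does not apply here → [d].
/i/ meets the environment for rule 3 (before a voiced consonant) → [iː].
/ɡ/ — between /i/ and /a/; rule 2 does not apply here → [ɡ].
/a/ (between /ɡ/ and /t/): rule 3 targets it, but not before a voiced consonant → unchanged [a].
/t/ meets the environment for rule 1 (word-finally) → [ʔ].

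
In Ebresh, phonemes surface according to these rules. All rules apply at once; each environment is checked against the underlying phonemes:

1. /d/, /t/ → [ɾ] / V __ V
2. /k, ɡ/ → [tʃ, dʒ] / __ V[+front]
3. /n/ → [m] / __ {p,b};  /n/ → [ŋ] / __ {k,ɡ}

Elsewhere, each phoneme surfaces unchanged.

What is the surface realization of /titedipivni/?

[tiɾeɾipivni]

/t/ (word-initial): rule 1 targets it, but not between two vowels → unchanged [t].
/t/ (between /i/ and /e/): between two vowels, so rule 1 applies → [ɾ].
Rule 1 applies to /d/ (between /e/ and /i/: between two vowels) → [ɾ].
/n/ — between /v/ and /i/; rule 3 does not apply here → [n].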